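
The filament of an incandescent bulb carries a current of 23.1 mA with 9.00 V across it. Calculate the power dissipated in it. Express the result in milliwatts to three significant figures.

208 mW

Both the voltage across and the current through the element are known, so P = V I applies directly.
P = 9.00 V × 0.02310 A = 0.2079 W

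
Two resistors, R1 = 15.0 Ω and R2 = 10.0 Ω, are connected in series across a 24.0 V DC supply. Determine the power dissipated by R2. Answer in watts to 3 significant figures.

In a series string the same current flows through every resistor — find that current, then P = I²R for the one we want.
R_total = 15.0 + 10.0 = 25.00 Ω
I = V / R_total = 24.0 / 25.00 = 0.9600 A
P_R2 = I² × R2 = (0.9600)² × 10.0 = 9.216 W

9.22 W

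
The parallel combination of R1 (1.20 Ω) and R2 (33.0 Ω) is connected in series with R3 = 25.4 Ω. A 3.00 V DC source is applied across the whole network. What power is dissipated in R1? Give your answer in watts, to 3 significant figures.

Reduce the parallel combination to a single R_p; the circuit then becomes R_p in series with the remaining resistor.
R_p = (1.20×33.0)/(1.20+33.0) = 1.158 Ω
R_total = R_p + 25.4 = 1.158 + 25.4 = 26.56 Ω
I = V / R_total = 3.00 / 26.56 = 0.1130 A
Voltage across the parallel pair: V_p = I × R_p = 0.1130 × 1.158 = 0.1308 V
Use P = V²/R for R1 with V = V_p.
P_R1 = (0.1308)² / 1.20 = 0.01426 W

0.0143 W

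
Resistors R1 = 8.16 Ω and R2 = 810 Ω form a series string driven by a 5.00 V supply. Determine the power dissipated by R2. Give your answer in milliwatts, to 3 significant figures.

Series elements share the same current, so find I first, then use P = I²R.
R_total = 8.16 + 810 = 818.2 Ω
I = V / R_total = 5.00 / 818.2 = 0.006111 A
P_R2 = I² × R2 = (0.006111)² × 810 = 0.03025 W

30.3 mW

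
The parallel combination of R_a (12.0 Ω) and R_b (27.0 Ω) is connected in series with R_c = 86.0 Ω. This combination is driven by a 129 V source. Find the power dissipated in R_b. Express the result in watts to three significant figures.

4.78 W

First find R_p for the parallel pair, then treat R_p + R_c as a series loop.
R_p = (12.0×27.0)/(12.0+27.0) = 8.308 Ω
R_total = R_p + 86.0 = 8.308 + 86.0 = 94.31 Ω
I = V / R_total = 129 / 94.31 = 1.368 A
Voltage across the parallel pair: V_p = I × R_p = 1.368 × 8.308 = 11.36 V
R_b sits across V_p; its power is V_p²/R.
P_R_b = (11.36)² / 27.0 = 4.783 W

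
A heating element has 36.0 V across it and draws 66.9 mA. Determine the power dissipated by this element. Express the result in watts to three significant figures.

2.41 W

Since both terminal voltage and current are stated, P = V I gives the power in one step.
P = 36.0 V × 0.06690 A = 2.408 W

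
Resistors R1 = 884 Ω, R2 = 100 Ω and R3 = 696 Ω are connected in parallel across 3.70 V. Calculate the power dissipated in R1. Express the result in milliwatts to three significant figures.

R1 sits directly across the source, so P = V²/R with V = 3.70 V.
P_R1 = V² / R1 = (3.70)² / 884 Ω = 0.01549 W

15.5 mW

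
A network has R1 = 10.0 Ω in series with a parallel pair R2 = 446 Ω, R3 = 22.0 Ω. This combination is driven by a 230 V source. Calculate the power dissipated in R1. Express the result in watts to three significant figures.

Replace R2 and R3 with their parallel equivalent so the circuit becomes R1 in series with R_p.
R_p = (446×22.0)/(446+22.0) = 20.97 Ω
R_total = 10.0 + 20.97 = 30.97 Ω
I = V / R_total = 230 / 30.97 = 7.428 A
The full supply current passes through R1: P = I²R.
P_R1 = (7.428)² × 10.0 = 551.7 W

552 W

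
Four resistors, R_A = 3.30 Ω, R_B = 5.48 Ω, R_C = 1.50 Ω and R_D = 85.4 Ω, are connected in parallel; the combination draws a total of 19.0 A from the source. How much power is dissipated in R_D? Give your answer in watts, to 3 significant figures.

We need the common branch voltage; get it from I_total × R_eq, then P = V²/R for the branch.
1/R_eq = 1/3.30 + 1/5.48 + 1/1.50 + 1/85.4 ⇒ R_eq = 0.8592 Ω
V = I_total × R_eq = 19.00 × 0.8592 = 16.32 V
P_R_D = V² / R_D = (16.32)² / 85.4 = 3.121 W

3.12 W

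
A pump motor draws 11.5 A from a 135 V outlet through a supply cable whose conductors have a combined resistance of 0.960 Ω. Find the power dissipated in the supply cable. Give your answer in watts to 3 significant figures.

127 W

Line loss is just I²R for the cable — we know both I and R_line directly.
The supply cable carries the full 11.5 A.
P_line = I² R_line = (11.50)² × 0.960 = 127.0 W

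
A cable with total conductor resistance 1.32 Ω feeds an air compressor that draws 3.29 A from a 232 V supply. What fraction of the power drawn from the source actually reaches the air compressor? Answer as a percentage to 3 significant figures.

The cable carries the full 3.29 A.
P_line = I² R_line = (3.290)² × 1.32 = 14.29 W
P_source = V I = 232 × 3.290 = 763.3 W; P_load = 749.0 W
η = P_load / P_source = 749.0 / 763.3 = 0.9813

98.1 %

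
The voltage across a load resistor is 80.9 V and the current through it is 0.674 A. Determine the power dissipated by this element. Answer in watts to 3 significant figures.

With V and I both given, power follows immediately from P = V I.
P = 80.9 V × 0.6740 A = 54.53 W

54.5 W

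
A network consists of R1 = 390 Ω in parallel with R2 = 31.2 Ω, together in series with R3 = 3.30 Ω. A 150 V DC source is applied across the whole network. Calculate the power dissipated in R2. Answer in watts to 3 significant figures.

581 W

Combine R1 and R2 into their parallel equivalent first, reducing the network to two series resistors.
R_p = (390×31.2)/(390+31.2) = 28.89 Ω
R_total = R_p + 3.30 = 28.89 + 3.30 = 32.19 Ω
I = V / R_total = 150 / 32.19 = 4.660 A
Voltage across the parallel pair: V_p = I × R_p = 4.660 × 28.89 = 134.6 V
R2 sits across V_p; its power is V_p²/R.
P_R2 = (134.6)² / 31.2 = 580.9 W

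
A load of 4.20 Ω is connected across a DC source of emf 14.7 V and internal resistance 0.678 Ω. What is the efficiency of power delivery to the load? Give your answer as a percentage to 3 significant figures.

86.1 %

Both r and R carry the same current, so the power split is just the resistance split: η = R/(R+r).
η = R / (R + r) = 4.20 / (4.20 + 0.678) = 0.8610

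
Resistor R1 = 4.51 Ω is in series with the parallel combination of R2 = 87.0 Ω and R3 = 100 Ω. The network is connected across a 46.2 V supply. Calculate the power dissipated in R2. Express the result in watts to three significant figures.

20.4 W

First combine the parallel branches into one equivalent R_p, then R1 + R_p is a series pair.
R_p = (87.0×100)/(87.0+100) = 46.52 Ω
R_total = 4.51 + 46.52 = 51.03 Ω
I = V / R_total = 46.2 / 51.03 = 0.9053 A
Voltage across the parallel pair: V_p = I × R_p = 0.9053 × 46.52 = 42.12 V
R2 is across V_p, so use P = V²/R for that branch.
P_R2 = (42.12)² / 87.0 = 20.39 W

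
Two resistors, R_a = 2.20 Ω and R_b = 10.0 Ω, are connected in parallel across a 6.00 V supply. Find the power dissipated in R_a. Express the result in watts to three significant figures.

R_a sits directly across the source, so P = V²/R with V = 6.00 V.
P_R_a = V² / R_a = (6.00)² / 2.20 Ω = 16.36 W

16.4 W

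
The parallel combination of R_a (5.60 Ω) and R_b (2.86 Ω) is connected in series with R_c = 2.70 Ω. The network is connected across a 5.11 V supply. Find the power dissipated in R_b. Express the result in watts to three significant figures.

First find R_p for the parallel pair, then treat R_p + R_c as a series loop.
R_p = (5.60×2.86)/(5.60+2.86) = 1.893 Ω
R_total = R_p + 2.70 = 1.893 + 2.70 = 4.593 Ω
I = V / R_total = 5.11 / 4.593 = 1.113 A
Voltage across the parallel pair: V_p = I × R_p = 1.113 × 1.893 = 2.106 V
Use P = V²/R for R_b with V = V_p.
P_R_b = (2.106)² / 2.86 = 1.551 W

1.55 W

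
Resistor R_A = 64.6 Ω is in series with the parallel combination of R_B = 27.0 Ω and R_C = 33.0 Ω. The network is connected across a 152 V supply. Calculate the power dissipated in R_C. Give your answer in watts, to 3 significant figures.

24.5 W

Replace R_B and R_C with their parallel equivalent so the circuit becomes R_A in series with R_p.
R_p = (27.0×33.0)/(27.0+33.0) = 14.85 Ω
R_total = 64.6 + 14.85 = 79.45 Ω
I = V / R_total = 152 / 79.45 = 1.913 A
Voltage across the parallel pair: V_p = I × R_p = 1.913 × 14.85 = 28.41 V
R_C sees V_p directly, so P = V_p² / R_C.
P_R_C = (28.41)² / 33.0 = 24.46 W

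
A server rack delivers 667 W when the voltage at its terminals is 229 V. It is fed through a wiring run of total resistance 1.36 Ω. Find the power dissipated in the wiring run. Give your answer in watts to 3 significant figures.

11.5 W

The wiring run and load are in series, so the same current flows in both; the loss is I²R_line.
I = P / V = 667 / 229 = 2.913 A through the wiring run.
P_line = I² R_line = (2.913)² × 1.36 = 11.54 W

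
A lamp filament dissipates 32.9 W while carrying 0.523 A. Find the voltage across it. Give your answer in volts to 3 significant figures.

62.9 V

From P = V I = I²R = V²/R, with the two given quantities we get V = P / I.
V = 32.9 / 0.5230 = 62.91 V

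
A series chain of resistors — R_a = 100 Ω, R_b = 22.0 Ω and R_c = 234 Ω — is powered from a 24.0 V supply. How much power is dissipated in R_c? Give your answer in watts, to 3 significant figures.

1.06 W

In a series string the same current flows through every resistor — find that current, then P = I²R for the one we want.
R_total = 100 + 22.0 + 234 = 356.0 Ω
I = V / R_total = 24.0 / 356.0 = 0.06742 A
P_R_c = I² × R_c = (0.06742)² × 234 = 1.064 W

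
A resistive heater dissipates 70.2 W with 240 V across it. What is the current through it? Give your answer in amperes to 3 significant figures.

0.293 A

Inverting the appropriate power form: I = P / V.
I = 70.2 / 240 = 0.2925 A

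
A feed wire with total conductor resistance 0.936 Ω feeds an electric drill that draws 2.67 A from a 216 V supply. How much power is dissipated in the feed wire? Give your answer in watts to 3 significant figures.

6.67 W

Only the current and the line resistance are needed for the I²R loss.
The feed wire carries the full 2.67 A.
P_line = I² R_line = (2.670)² × 0.936 = 6.673 W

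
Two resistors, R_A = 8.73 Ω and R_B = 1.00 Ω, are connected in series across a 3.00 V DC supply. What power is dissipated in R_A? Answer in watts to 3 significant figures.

Series elements share the same current, so find I first, then use P = I²R.
R_total = 8.73 + 1.00 = 9.730 Ω
I = V / R_total = 3.00 / 9.730 = 0.3083 A
P_R_A = I² × R_A = (0.3083)² × 8.73 = 0.8299 W

0.830 W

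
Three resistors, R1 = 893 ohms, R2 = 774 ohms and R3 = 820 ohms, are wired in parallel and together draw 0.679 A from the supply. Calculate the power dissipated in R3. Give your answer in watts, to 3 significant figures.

Parallel branches share V, not I — compute V via R_eq, then use V²/R for the target branch.
1/R_eq = 1/893 + 1/774 + 1/820 ⇒ R_eq = 275.4 Ω
V = I_total × R_eq = 0.6790 × 275.4 = 187.0 V
P_R3 = V² / R3 = (187.0)² / 820 = 42.64 W

42.6 W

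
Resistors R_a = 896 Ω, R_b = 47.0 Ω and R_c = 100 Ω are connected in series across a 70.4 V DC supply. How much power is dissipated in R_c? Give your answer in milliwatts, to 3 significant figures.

456 mW

The current is common to all series resistors; compute it, then apply P = I²R for the target.
R_total = 896 + 47.0 + 100 = 1043 Ω
I = V / R_total = 70.4 / 1043 = 0.06750 A
P_R_c = I² × R_c = (0.06750)² × 100 = 0.4556 W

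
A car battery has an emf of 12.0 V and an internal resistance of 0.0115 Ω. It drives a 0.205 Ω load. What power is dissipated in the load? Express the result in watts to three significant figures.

630 W

The internal resistance and the load are in series, so the same I flows through both; get I from ε/(r+R), then I²R for the load.
I = ε / (r + R) = 12.0 / (0.0115 + 0.205) = 55.43 A
P_load = I² R = (55.43)² × 0.205 = 629.8 W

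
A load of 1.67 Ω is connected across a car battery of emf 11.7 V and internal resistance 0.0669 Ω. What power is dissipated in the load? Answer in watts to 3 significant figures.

With r and R in series, I = ε/(r+R); the load dissipates I²R.
I = ε / (r + R) = 11.7 / (0.0669 + 1.67) = 6.736 A
P_load = I² R = (6.736)² × 1.67 = 75.78 W

75.8 W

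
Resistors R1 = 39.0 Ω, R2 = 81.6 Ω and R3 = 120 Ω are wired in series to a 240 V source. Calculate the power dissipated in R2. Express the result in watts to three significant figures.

81.2 W

Series elements share the same current, so find I first, then use P = I²R.
R_total = 39.0 + 81.6 + 120 = 240.6 Ω
I = V / R_total = 240 / 240.6 = 0.9975 A
P_R2 = I² × R2 = (0.9975)² × 81.6 = 81.19 W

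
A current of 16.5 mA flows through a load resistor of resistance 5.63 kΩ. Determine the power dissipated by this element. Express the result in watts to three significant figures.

1.53 W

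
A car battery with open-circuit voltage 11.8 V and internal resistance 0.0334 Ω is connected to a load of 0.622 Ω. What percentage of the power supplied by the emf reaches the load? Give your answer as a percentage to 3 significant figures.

94.9 %

Both r and R carry the same current, so the power split is just the resistance split: η = R/(R+r).
η = R / (R + r) = 0.622 / (0.622 + 0.0334) = 0.9490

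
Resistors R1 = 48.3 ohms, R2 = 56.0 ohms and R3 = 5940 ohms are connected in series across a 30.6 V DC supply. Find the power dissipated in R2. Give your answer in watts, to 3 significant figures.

In a series string the same current flows through every resistor — find that current, then P = I²R for the one we want.
R_total = 48.3 + 56.0 + 5940 = 6044 Ω
I = V / R_total = 30.6 / 6044 = 0.005063 A
P_R2 = I² × R2 = (0.005063)² × 56.0 = 0.001435 W

0.00144 W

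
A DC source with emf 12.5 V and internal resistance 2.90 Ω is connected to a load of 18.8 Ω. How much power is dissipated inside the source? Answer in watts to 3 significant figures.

0.962 W

The internal resistance carries the same current as the load; P_int = I²r.
I = ε / (r + R) = 12.5 / (2.90 + 18.8) = 0.5760 A
P_int = I² r = (0.5760)² × 2.90 = 0.9623 W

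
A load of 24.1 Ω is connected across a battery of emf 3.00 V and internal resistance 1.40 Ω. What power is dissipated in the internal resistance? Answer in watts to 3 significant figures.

0.0194 W

The internal resistance carries the same current as the load; P_int = I²r.
I = ε / (r + R) = 3.00 / (1.40 + 24.1) = 0.1176 A
P_int = I² r = (0.1176)² × 1.40 = 0.01938 W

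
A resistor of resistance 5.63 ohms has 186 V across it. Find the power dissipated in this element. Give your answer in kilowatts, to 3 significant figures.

6.14 kW

With V across and R both known, P = V²/R gives the dissipation directly.
P = (186 V)² / 5.63 Ω = 6145 W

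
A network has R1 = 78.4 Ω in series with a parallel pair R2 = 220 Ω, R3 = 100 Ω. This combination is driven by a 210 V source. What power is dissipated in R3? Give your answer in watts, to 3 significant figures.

Collapse R2‖R3 to a single equivalent, reducing the network to two series elements.
R_p = (220×100)/(220+100) = 68.75 Ω
R_total = 78.4 + 68.75 = 147.2 Ω
I = V / R_total = 210 / 147.2 = 1.427 A
Voltage across the parallel pair: V_p = I × R_p = 1.427 × 68.75 = 98.11 V
R3 sees V_p directly, so P = V_p² / R3.
P_R3 = (98.11)² / 100 = 96.26 W

96.3 W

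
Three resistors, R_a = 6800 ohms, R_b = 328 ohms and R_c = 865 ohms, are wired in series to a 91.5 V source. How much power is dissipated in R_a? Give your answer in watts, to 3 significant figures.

0.891 W

Since the resistors are in series they all carry the loop current I = V/R_total; the power in any one is I²R.
R_total = 6800 + 328 + 865 = 7993 Ω
I = V / R_total = 91.5 / 7993 = 0.01145 A
P_R_a = I² × R_a = (0.01145)² × 6800 = 0.8911 W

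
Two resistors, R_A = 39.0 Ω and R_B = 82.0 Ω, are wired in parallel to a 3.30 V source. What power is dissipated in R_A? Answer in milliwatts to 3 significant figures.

279 mW

Each parallel branch sees the full supply voltage, so P = V²/R applies directly to the target branch.
P_R_A = V² / R_A = (3.30)² / 39.0 Ω = 0.2792 W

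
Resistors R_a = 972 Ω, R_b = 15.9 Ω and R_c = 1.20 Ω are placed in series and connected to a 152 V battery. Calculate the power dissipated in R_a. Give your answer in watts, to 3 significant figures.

23.0 W

Series elements share the same current, so find I first, then use P = I²R.
R_total = 972 + 15.9 + 1.20 = 989.1 Ω
I = V / R_total = 152 / 989.1 = 0.1537 A
P_R_a = I² × R_a = (0.1537)² × 972 = 22.95 W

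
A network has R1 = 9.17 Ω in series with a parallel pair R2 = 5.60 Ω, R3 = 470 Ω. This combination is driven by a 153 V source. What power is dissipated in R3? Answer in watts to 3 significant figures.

7.06 W

Replace R2 and R3 with their parallel equivalent so the circuit becomes R1 in series with R_p.
R_p = (5.60×470)/(5.60+470) = 5.534 Ω
R_total = 9.17 + 5.534 = 14.70 Ω
I = V / R_total = 153 / 14.70 = 10.41 A
Voltage across the parallel pair: V_p = I × R_p = 10.41 × 5.534 = 57.58 V
With V_p across R3, its power is V_p²/R3.
P_R3 = (57.58)² / 470 = 7.055 W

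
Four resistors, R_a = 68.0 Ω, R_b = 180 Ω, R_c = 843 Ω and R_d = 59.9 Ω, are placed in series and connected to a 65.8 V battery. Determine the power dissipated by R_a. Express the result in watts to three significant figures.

0.222 W

The current is common to all series resistors; compute it, then apply P = I²R for the target.
R_total = 68.0 + 180 + 843 + 59.9 = 1151 Ω
I = V / R_total = 65.8 / 1151 = 0.05717 A
P_R_a = I² × R_a = (0.05717)² × 68.0 = 0.2223 W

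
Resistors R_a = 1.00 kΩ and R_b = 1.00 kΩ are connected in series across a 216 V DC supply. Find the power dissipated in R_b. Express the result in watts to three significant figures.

In a series string the same current flows through every resistor — find that current, then P = I²R for the one we want.
R_total = (1.00 + 1.00) kΩ = 2000 Ω
I = V / R_total = 216 / 2000 = 0.1080 A
P_R_b = I² × R_b = (0.1080)² × 1000 = 11.66 W

11.7 W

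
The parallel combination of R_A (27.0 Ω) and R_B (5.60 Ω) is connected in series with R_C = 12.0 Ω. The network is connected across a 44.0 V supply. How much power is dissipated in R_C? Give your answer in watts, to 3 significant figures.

Combine R_A and R_B into their parallel equivalent first, reducing the network to two series resistors.
R_p = (27.0×5.60)/(27.0+5.60) = 4.638 Ω
R_total = R_p + 12.0 = 4.638 + 12.0 = 16.64 Ω
I = V / R_total = 44.0 / 16.64 = 2.645 A
R_C is the series element, so its power is I²R.
P_R_C = (2.645)² × 12.0 = 83.92 W

83.9 W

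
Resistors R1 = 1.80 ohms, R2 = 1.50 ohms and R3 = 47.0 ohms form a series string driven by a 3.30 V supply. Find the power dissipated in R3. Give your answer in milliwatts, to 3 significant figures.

In a series string the same current flows through every resistor — find that current, then P = I²R for the one we want.
R_total = 1.80 + 1.50 + 47.0 = 50.30 Ω
I = V / R_total = 3.30 / 50.30 = 0.06561 A
P_R3 = I² × R3 = (0.06561)² × 47.0 = 0.2023 W

202 mW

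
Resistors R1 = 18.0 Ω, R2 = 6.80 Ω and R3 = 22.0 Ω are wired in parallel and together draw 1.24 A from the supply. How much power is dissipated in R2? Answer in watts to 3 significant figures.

The branches share the same voltage, but only the total current is given — find V from the equivalent resistance first.
1/R_eq = 1/18.0 + 1/6.80 + 1/22.0 ⇒ R_eq = 4.031 Ω
V = I_total × R_eq = 1.240 × 4.031 = 4.999 V
P_R2 = V² / R2 = (4.999)² / 6.80 = 3.674 W

3.67 W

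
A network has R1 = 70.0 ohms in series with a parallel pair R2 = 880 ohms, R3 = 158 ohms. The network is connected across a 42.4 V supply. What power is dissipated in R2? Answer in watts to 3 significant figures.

Collapse R2‖R3 to a single equivalent, reducing the network to two series elements.
R_p = (880×158)/(880+158) = 133.9 Ω
R_total = 70.0 + 133.9 = 203.9 Ω
I = V / R_total = 42.4 / 203.9 = 0.2079 A
Voltage across the parallel pair: V_p = I × R_p = 0.2079 × 133.9 = 27.85 V
R2 sees V_p directly, so P = V_p² / R2.
P_R2 = (27.85)² / 880 = 0.8812 W

0.881 W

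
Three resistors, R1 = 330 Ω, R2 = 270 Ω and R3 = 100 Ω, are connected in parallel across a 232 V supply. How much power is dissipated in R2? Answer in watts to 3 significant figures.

The supply voltage appears across each parallel branch — just use P = V²/R2.
P_R2 = V² / R2 = (232)² / 270 Ω = 199.3 W

199 W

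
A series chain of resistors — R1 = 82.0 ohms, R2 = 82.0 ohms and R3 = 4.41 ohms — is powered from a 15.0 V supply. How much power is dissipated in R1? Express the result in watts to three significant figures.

Every series element carries the same I. Get I from the total resistance, then P = I² × R1.
R_total = 82.0 + 82.0 + 4.41 = 168.4 Ω
I = V / R_total = 15.0 / 168.4 = 0.08907 A
P_R1 = I² × R1 = (0.08907)² × 82.0 = 0.6505 W

0.651 W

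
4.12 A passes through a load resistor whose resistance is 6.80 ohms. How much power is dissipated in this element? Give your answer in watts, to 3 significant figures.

Current and resistance are given, so P = I²R is the direct form.
P = (4.120 A)² × 6.80 Ω = 115.4 W

115 W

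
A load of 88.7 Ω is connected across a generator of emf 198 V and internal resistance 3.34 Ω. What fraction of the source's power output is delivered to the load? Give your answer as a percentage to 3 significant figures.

96.4 %

Efficiency is P_load / P_total. With a series r and R sharing the same I, P = I²R for each, so η = R/(R+r).
η = R / (R + r) = 88.7 / (88.7 + 3.34) = 0.9637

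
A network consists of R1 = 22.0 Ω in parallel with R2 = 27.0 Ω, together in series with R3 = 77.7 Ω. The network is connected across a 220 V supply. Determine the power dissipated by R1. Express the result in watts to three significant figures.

Combine R1 and R2 into their parallel equivalent first, reducing the network to two series resistors.
R_p = (22.0×27.0)/(22.0+27.0) = 12.12 Ω
R_total = R_p + 77.7 = 12.12 + 77.7 = 89.82 Ω
I = V / R_total = 220 / 89.82 = 2.449 A
Voltage across the parallel pair: V_p = I × R_p = 2.449 × 12.12 = 29.69 V
R1 sits across V_p; its power is V_p²/R.
P_R1 = (29.69)² / 22.0 = 40.07 W

40.1 W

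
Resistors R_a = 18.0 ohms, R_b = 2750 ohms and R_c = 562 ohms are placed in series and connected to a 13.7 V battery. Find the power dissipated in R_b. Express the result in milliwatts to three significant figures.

Series elements share the same current, so find I first, then use P = I²R.
R_total = 18.0 + 2750 + 562 = 3330 Ω
I = V / R_total = 13.7 / 3330 = 0.004114 A
P_R_b = I² × R_b = (0.004114)² × 2750 = 0.04655 W

46.5 mW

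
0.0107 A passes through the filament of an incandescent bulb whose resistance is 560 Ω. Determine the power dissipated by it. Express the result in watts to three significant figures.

0.0641 W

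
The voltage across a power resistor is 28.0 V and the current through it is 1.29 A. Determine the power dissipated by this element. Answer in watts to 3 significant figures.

V and I are known directly — P = V I, no intermediate step needed.
P = 28.0 V × 1.290 A = 36.12 W

36.1 W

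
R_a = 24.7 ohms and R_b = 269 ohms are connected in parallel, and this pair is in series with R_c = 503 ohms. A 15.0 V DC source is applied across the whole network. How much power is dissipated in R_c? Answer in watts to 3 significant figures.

Reduce the parallel combination to a single R_p; the circuit then becomes R_p in series with the remaining resistor.
R_p = (24.7×269)/(24.7+269) = 22.62 Ω
R_total = R_p + 503 = 22.62 + 503 = 525.6 Ω
I = V / R_total = 15.0 / 525.6 = 0.02854 A
All the supply current flows through R_c; use P = I²R_c.
P_R_c = (0.02854)² × 503 = 0.4096 W

0.410 W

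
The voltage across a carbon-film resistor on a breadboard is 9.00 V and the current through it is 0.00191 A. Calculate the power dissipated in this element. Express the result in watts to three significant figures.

0.0172 W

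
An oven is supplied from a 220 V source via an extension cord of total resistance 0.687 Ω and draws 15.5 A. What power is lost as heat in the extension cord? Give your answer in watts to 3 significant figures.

Line loss is just I²R for the cable — we know both I and R_line directly.
The extension cord carries the full 15.5 A.
P_line = I² R_line = (15.50)² × 0.687 = 165.1 W

165 W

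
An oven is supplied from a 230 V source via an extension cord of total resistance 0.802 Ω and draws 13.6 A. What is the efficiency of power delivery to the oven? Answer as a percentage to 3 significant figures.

95.3 %

The extension cord carries the full 13.6 A.
P_line = I² R_line = (13.60)² × 0.802 = 148.3 W
P_source = V I = 230 × 13.60 = 3128 W; P_load = 2980 W
η = P_load / P_source = 2980 / 3128 = 0.9526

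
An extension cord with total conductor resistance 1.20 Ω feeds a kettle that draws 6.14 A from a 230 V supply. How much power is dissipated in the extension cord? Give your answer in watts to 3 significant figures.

45.2 W

Line loss is just I²R for the cable — we know both I and R_line directly.
The extension cord carries the full 6.14 A.
P_line = I² R_line = (6.140)² × 1.20 = 45.24 W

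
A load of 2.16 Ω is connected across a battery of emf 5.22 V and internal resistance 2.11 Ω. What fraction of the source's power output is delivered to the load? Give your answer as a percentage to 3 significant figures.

50.6 %

η = P_load/(P_load+P_int) = I²R/(I²R+I²r) = R/(R+r) — the I² cancels for series elements.
η = R / (R + r) = 2.16 / (2.16 + 2.11) = 0.5059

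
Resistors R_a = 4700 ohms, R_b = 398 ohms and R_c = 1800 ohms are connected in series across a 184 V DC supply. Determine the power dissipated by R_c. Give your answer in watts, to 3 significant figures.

The current is common to all series resistors; compute it, then apply P = I²R for the target.
R_total = 4700 + 398 + 1800 = 6898 Ω
I = V / R_total = 184 / 6898 = 0.02667 A
P_R_c = I² × R_c = (0.02667)² × 1800 = 1.281 W

1.28 W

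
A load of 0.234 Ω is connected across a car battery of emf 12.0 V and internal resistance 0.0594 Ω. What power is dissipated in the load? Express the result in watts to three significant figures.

391 W

The internal resistance and the load are in series, so the same I flows through both; get I from ε/(r+R), then I²R for the load.
I = ε / (r + R) = 12.0 / (0.0594 + 0.234) = 40.90 A
P_load = I² R = (40.90)² × 0.234 = 391.4 W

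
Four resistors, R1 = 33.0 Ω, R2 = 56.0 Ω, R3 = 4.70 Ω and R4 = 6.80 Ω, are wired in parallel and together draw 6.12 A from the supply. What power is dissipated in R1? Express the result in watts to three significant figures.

We need the common branch voltage; get it from I_total × R_eq, then P = V²/R for the branch.
1/R_eq = 1/33.0 + 1/56.0 + 1/4.70 + 1/6.80 ⇒ R_eq = 2.451 Ω
V = I_total × R_eq = 6.120 × 2.451 = 15.00 V
P_R1 = V² / R1 = (15.00)² / 33.0 = 6.819 W

6.82 W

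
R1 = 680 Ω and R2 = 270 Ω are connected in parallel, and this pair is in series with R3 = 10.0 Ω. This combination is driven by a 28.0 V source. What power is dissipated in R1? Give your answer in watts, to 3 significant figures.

Reduce the parallel combination to a single R_p; the circuit then becomes R_p in series with the remaining resistor.
R_p = (680×270)/(680+270) = 193.3 Ω
R_total = R_p + 10.0 = 193.3 + 10.0 = 203.3 Ω
I = V / R_total = 28.0 / 203.3 = 0.1378 A
Voltage across the parallel pair: V_p = I × R_p = 0.1378 × 193.3 = 26.62 V
R1 sits across V_p; its power is V_p²/R.
P_R1 = (26.62)² / 680 = 1.042 W

1.04 W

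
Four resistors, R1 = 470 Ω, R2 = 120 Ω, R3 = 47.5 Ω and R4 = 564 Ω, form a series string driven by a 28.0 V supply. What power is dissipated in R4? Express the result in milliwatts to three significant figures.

306 mW

The current is common to all series resistors; compute it, then apply P = I²R for the target.
R_total = 470 + 120 + 47.5 + 564 = 1202 Ω
I = V / R_total = 28.0 / 1202 = 0.02330 A
P_R4 = I² × R4 = (0.02330)² × 564 = 0.3063 W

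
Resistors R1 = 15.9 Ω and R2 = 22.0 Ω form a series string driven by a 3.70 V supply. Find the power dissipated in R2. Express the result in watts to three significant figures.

In a series string the same current flows through every resistor — find that current, then P = I²R for the one we want.
R_total = 15.9 + 22.0 = 37.90 Ω
I = V / R_total = 3.70 / 37.90 = 0.09763 A
P_R2 = I² × R2 = (0.09763)² × 22.0 = 0.2097 W

0.210 W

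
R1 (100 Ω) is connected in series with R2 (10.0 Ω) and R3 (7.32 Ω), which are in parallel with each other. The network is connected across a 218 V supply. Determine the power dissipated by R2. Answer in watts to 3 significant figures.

Replace R2 and R3 with their parallel equivalent so the circuit becomes R1 in series with R_p.
R_p = (10.0×7.32)/(10.0+7.32) = 4.226 Ω
R_total = 100 + 4.226 = 104.2 Ω
I = V / R_total = 218 / 104.2 = 2.092 A
Voltage across the parallel pair: V_p = I × R_p = 2.092 × 4.226 = 8.840 V
R2 is across V_p, so use P = V²/R for that branch.
P_R2 = (8.840)² / 10.0 = 7.814 W

7.81 W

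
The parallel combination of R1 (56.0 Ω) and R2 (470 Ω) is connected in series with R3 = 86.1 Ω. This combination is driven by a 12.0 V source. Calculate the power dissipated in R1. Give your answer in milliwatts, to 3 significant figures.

347 mW

Reduce the parallel combination to a single R_p; the circuit then becomes R_p in series with the remaining resistor.
R_p = (56.0×470)/(56.0+470) = 50.04 Ω
R_total = R_p + 86.1 = 50.04 + 86.1 = 136.1 Ω
I = V / R_total = 12.0 / 136.1 = 0.08815 A
Voltage across the parallel pair: V_p = I × R_p = 0.08815 × 50.04 = 4.411 V
R1 has V_p across it, so P = V_p²/R1.
P_R1 = (4.411)² / 56.0 = 0.3474 W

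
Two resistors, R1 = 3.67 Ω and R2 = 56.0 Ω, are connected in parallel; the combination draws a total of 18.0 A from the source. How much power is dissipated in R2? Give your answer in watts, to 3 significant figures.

Only the total current is stated, so first find the parallel equivalent to get the voltage across the combination.
1/R_eq = 1/3.67 + 1/56.0 ⇒ R_eq = 3.444 Ω
V = I_total × R_eq = 18.00 × 3.444 = 62.00 V
P_R2 = V² / R2 = (62.00)² / 56.0 = 68.64 W

68.6 W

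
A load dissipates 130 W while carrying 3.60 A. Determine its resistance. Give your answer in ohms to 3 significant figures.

10.0 Ω

The two known quantities fix the third via R = P / I².
R = 130 / (3.600)² = 10.03 Ω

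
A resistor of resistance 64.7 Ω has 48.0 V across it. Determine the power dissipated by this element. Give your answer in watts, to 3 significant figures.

35.6 W

With V across and R both known, P = V²/R gives the dissipation directly.
P = (48.0 V)² / 64.7 Ω = 35.61 W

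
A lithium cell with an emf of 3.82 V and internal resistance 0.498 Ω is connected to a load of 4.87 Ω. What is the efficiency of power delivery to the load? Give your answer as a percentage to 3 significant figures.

90.7 %

Efficiency is P_load / P_total. With a series r and R sharing the same I, P = I²R for each, so η = R/(R+r).
η = R / (R + r) = 4.87 / (4.87 + 0.498) = 0.9072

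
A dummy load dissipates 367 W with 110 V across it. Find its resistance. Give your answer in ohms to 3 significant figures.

33.0 Ω

Inverting the appropriate power form: R = V² / P.
R = (110)² / 367 = 32.97 Ω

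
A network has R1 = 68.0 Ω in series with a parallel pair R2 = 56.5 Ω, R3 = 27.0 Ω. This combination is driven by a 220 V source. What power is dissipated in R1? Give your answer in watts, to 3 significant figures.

Collapse R2‖R3 to a single equivalent, reducing the network to two series elements.
R_p = (56.5×27.0)/(56.5+27.0) = 18.27 Ω
R_total = 68.0 + 18.27 = 86.27 Ω
I = V / R_total = 220 / 86.27 = 2.550 A
The full supply current passes through R1: P = I²R.
P_R1 = (2.550)² × 68.0 = 442.2 W

442 W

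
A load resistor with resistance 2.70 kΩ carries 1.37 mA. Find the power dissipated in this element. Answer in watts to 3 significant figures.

0.00507 W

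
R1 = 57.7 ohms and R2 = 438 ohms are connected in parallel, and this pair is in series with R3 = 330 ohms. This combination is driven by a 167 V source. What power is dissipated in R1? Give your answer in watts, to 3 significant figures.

Reduce the parallel combination to a single R_p; the circuit then becomes R_p in series with the remaining resistor.
R_p = (57.7×438)/(57.7+438) = 50.98 Ω
R_total = R_p + 330 = 50.98 + 330 = 381.0 Ω
I = V / R_total = 167 / 381.0 = 0.4383 A
Voltage across the parallel pair: V_p = I × R_p = 0.4383 × 50.98 = 22.35 V
Use P = V²/R for R1 with V = V_p.
P_R1 = (22.35)² / 57.7 = 8.656 W

8.66 W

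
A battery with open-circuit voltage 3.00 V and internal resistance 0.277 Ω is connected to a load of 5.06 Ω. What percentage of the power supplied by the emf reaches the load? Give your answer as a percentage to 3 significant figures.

94.8 %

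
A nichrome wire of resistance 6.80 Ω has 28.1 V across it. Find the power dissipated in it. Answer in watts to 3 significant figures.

116 W

With V across and R both known, P = V²/R gives the dissipation directly.
P = (28.1 V)² / 6.80 Ω = 116.1 W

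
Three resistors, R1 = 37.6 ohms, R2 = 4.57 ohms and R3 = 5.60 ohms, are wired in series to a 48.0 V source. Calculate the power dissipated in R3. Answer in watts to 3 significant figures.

5.65 W

Every series element carries the same I. Get I from the total resistance, then P = I² × R3.
R_total = 37.6 + 4.57 + 5.60 = 47.77 Ω
I = V / R_total = 48.0 / 47.77 = 1.005 A
P_R3 = I² × R3 = (1.005)² × 5.60 = 5.654 W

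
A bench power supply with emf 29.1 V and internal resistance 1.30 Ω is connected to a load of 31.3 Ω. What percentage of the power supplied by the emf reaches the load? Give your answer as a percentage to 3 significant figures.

Efficiency is P_load / P_total. With a series r and R sharing the same I, P = I²R for each, so η = R/(R+r).
η = R / (R + r) = 31.3 / (31.3 + 1.30) = 0.9601

96.0 %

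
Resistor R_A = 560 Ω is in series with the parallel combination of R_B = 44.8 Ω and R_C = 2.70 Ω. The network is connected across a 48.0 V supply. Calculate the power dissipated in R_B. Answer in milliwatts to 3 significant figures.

1.05 mW

Collapse R_B‖R_C to a single equivalent, reducing the network to two series elements.
R_p = (44.8×2.70)/(44.8+2.70) = 2.547 Ω
R_total = 560 + 2.547 = 562.5 Ω
I = V / R_total = 48.0 / 562.5 = 0.08533 A
Voltage across the parallel pair: V_p = I × R_p = 0.08533 × 2.547 = 0.2173 V
R_B is across V_p, so use P = V²/R for that branch.
P_R_B = (0.2173)² / 44.8 = 0.001054 W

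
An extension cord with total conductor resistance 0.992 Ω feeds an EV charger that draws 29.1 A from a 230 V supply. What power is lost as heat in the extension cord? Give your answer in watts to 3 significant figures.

840 W

Line loss is just I²R for the cable — we know both I and R_line directly.
The extension cord carries the full 29.1 A.
P_line = I² R_line = (29.10)² × 0.992 = 840.0 W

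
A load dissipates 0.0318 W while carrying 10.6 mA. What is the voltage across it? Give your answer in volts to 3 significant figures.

3.00 V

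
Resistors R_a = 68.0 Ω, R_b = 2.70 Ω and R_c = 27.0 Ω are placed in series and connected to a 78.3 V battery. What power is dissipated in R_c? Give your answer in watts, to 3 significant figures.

Since the resistors are in series they all carry the loop current I = V/R_total; the power in any one is I²R.
R_total = 68.0 + 2.70 + 27.0 = 97.70 Ω
I = V / R_total = 78.3 / 97.70 = 0.8014 A
P_R_c = I² × R_c = (0.8014)² × 27.0 = 17.34 W

17.3 W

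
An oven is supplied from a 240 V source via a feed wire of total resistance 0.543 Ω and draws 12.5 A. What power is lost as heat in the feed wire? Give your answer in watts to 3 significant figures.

The feed wire and load are in series, so the same current flows in both; the loss is I²R_line.
The feed wire carries the full 12.5 A.
P_line = I² R_line = (12.50)² × 0.543 = 84.84 W

84.8 W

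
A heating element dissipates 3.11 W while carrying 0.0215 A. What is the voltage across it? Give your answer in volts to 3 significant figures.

145 V

Rearranging the power relation for the two known quantities gives V = P / I.
V = 3.11 / 0.02150 = 144.7 V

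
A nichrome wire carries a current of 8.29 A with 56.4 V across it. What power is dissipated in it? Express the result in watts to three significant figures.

468 W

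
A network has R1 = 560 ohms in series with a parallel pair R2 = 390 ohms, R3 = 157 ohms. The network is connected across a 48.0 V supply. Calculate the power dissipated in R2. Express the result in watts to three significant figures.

Reduce the parallel pair to R_p first; the network is then a simple series string.
R_p = (390×157)/(390+157) = 111.9 Ω
R_total = 560 + 111.9 = 671.9 Ω
I = V / R_total = 48.0 / 671.9 = 0.07144 A
Voltage across the parallel pair: V_p = I × R_p = 0.07144 × 111.9 = 7.996 V
With V_p across R2, its power is V_p²/R2.
P_R2 = (7.996)² / 390 = 0.1640 W

0.164 W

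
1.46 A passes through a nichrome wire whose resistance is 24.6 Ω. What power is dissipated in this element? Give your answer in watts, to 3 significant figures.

52.4 W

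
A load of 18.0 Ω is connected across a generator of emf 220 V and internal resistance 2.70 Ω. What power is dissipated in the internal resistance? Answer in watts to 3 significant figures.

305 W

Internal loss is I²r, with I set by the total series resistance r+R.
I = ε / (r + R) = 220 / (2.70 + 18.0) = 10.63 A
P_int = I² r = (10.63)² × 2.70 = 305.0 W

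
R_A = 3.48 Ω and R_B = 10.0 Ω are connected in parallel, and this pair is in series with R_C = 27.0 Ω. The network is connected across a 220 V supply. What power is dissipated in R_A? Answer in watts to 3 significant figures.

First find R_p for the parallel pair, then treat R_p + R_C as a series loop.
R_p = (3.48×10.0)/(3.48+10.0) = 2.582 Ω
R_total = R_p + 27.0 = 2.582 + 27.0 = 29.58 Ω
I = V / R_total = 220 / 29.58 = 7.437 A
Voltage across the parallel pair: V_p = I × R_p = 7.437 × 2.582 = 19.20 V
Use P = V²/R for R_A with V = V_p.
P_R_A = (19.20)² / 3.48 = 105.9 W

106 W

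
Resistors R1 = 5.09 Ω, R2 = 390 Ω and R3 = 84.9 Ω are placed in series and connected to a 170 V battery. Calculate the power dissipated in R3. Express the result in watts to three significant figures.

Since the resistors are in series they all carry the loop current I = V/R_total; the power in any one is I²R.
R_total = 5.09 + 390 + 84.9 = 480.0 Ω
I = V / R_total = 170 / 480.0 = 0.3542 A
P_R3 = I² × R3 = (0.3542)² × 84.9 = 10.65 W

10.6 W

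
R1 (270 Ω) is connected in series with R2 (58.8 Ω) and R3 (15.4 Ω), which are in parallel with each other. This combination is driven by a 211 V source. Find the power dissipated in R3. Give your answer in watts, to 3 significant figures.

Replace R2 and R3 with their parallel equivalent so the circuit becomes R1 in series with R_p.
R_p = (58.8×15.4)/(58.8+15.4) = 12.20 Ω
R_total = 270 + 12.20 = 282.2 Ω
I = V / R_total = 211 / 282.2 = 0.7477 A
Voltage across the parallel pair: V_p = I × R_p = 0.7477 × 12.20 = 9.125 V
R3 is across V_p, so use P = V²/R for that branch.
P_R3 = (9.125)² / 15.4 = 5.406 W

5.41 W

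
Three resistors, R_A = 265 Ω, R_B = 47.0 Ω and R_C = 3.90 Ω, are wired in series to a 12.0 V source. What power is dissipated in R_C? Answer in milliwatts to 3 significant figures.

Series elements share the same current, so find I first, then use P = I²R.
R_total = 265 + 47.0 + 3.90 = 315.9 Ω
I = V / R_total = 12.0 / 315.9 = 0.03799 A
P_R_C = I² × R_C = (0.03799)² × 3.90 = 0.005628 W

5.63 mW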